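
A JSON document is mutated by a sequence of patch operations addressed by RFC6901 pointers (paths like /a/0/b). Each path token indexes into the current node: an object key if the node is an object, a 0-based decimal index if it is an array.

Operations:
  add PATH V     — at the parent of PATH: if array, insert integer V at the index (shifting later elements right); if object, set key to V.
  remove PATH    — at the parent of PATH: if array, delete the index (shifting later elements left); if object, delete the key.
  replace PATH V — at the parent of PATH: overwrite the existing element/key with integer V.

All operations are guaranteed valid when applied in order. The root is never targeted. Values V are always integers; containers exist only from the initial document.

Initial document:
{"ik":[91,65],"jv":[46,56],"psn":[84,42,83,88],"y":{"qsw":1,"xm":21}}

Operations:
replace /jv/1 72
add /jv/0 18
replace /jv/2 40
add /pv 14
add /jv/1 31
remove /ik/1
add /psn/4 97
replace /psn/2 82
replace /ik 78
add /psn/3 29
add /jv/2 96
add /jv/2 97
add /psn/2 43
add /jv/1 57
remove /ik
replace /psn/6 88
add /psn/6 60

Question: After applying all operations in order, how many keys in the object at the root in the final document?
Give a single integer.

After op 1 (replace /jv/1 72): {"ik":[91,65],"jv":[46,72],"psn":[84,42,83,88],"y":{"qsw":1,"xm":21}}
After op 2 (add /jv/0 18): {"ik":[91,65],"jv":[18,46,72],"psn":[84,42,83,88],"y":{"qsw":1,"xm":21}}
After op 3 (replace /jv/2 40): {"ik":[91,65],"jv":[18,46,40],"psn":[84,42,83,88],"y":{"qsw":1,"xm":21}}
After op 4 (add /pv 14): {"ik":[91,65],"jv":[18,46,40],"psn":[84,42,83,88],"pv":14,"y":{"qsw":1,"xm":21}}
After op 5 (add /jv/1 31): {"ik":[91,65],"jv":[18,31,46,40],"psn":[84,42,83,88],"pv":14,"y":{"qsw":1,"xm":21}}
After op 6 (remove /ik/1): {"ik":[91],"jv":[18,31,46,40],"psn":[84,42,83,88],"pv":14,"y":{"qsw":1,"xm":21}}
After op 7 (add /psn/4 97): {"ik":[91],"jv":[18,31,46,40],"psn":[84,42,83,88,97],"pv":14,"y":{"qsw":1,"xm":21}}
After op 8 (replace /psn/2 82): {"ik":[91],"jv":[18,31,46,40],"psn":[84,42,82,88,97],"pv":14,"y":{"qsw":1,"xm":21}}
After op 9 (replace /ik 78): {"ik":78,"jv":[18,31,46,40],"psn":[84,42,82,88,97],"pv":14,"y":{"qsw":1,"xm":21}}
After op 10 (add /psn/3 29): {"ik":78,"jv":[18,31,46,40],"psn":[84,42,82,29,88,97],"pv":14,"y":{"qsw":1,"xm":21}}
After op 11 (add /jv/2 96): {"ik":78,"jv":[18,31,96,46,40],"psn":[84,42,82,29,88,97],"pv":14,"y":{"qsw":1,"xm":21}}
After op 12 (add /jv/2 97): {"ik":78,"jv":[18,31,97,96,46,40],"psn":[84,42,82,29,88,97],"pv":14,"y":{"qsw":1,"xm":21}}
After op 13 (add /psn/2 43): {"ik":78,"jv":[18,31,97,96,46,40],"psn":[84,42,43,82,29,88,97],"pv":14,"y":{"qsw":1,"xm":21}}
After op 14 (add /jv/1 57): {"ik":78,"jv":[18,57,31,97,96,46,40],"psn":[84,42,43,82,29,88,97],"pv":14,"y":{"qsw":1,"xm":21}}
After op 15 (remove /ik): {"jv":[18,57,31,97,96,46,40],"psn":[84,42,43,82,29,88,97],"pv":14,"y":{"qsw":1,"xm":21}}
After op 16 (replace /psn/6 88): {"jv":[18,57,31,97,96,46,40],"psn":[84,42,43,82,29,88,88],"pv":14,"y":{"qsw":1,"xm":21}}
After op 17 (add /psn/6 60): {"jv":[18,57,31,97,96,46,40],"psn":[84,42,43,82,29,88,60,88],"pv":14,"y":{"qsw":1,"xm":21}}
Size at the root: 4

Answer: 4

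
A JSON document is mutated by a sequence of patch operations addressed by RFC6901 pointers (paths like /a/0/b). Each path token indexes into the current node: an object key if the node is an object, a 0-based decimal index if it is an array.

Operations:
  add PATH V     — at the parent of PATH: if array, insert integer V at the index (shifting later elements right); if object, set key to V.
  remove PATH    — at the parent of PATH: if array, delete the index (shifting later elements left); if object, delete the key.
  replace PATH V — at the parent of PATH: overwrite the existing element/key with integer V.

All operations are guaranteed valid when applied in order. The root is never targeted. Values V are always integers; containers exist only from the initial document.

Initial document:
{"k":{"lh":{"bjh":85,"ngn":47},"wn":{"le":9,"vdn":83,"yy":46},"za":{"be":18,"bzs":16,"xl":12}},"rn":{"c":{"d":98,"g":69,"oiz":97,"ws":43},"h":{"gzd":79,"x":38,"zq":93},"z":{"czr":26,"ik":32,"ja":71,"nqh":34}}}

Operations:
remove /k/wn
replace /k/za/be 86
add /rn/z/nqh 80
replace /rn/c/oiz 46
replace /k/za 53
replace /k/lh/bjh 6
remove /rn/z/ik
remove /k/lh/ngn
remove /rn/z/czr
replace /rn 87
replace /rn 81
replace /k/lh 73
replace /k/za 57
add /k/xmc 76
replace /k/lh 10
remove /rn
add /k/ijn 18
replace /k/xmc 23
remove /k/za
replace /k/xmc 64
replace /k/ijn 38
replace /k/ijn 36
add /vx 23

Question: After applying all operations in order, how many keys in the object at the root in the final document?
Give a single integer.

Answer: 2

Derivation:
After op 1 (remove /k/wn): {"k":{"lh":{"bjh":85,"ngn":47},"za":{"be":18,"bzs":16,"xl":12}},"rn":{"c":{"d":98,"g":69,"oiz":97,"ws":43},"h":{"gzd":79,"x":38,"zq":93},"z":{"czr":26,"ik":32,"ja":71,"nqh":34}}}
After op 2 (replace /k/za/be 86): {"k":{"lh":{"bjh":85,"ngn":47},"za":{"be":86,"bzs":16,"xl":12}},"rn":{"c":{"d":98,"g":69,"oiz":97,"ws":43},"h":{"gzd":79,"x":38,"zq":93},"z":{"czr":26,"ik":32,"ja":71,"nqh":34}}}
After op 3 (add /rn/z/nqh 80): {"k":{"lh":{"bjh":85,"ngn":47},"za":{"be":86,"bzs":16,"xl":12}},"rn":{"c":{"d":98,"g":69,"oiz":97,"ws":43},"h":{"gzd":79,"x":38,"zq":93},"z":{"czr":26,"ik":32,"ja":71,"nqh":80}}}
After op 4 (replace /rn/c/oiz 46): {"k":{"lh":{"bjh":85,"ngn":47},"za":{"be":86,"bzs":16,"xl":12}},"rn":{"c":{"d":98,"g":69,"oiz":46,"ws":43},"h":{"gzd":79,"x":38,"zq":93},"z":{"czr":26,"ik":32,"ja":71,"nqh":80}}}
After op 5 (replace /k/za 53): {"k":{"lh":{"bjh":85,"ngn":47},"za":53},"rn":{"c":{"d":98,"g":69,"oiz":46,"ws":43},"h":{"gzd":79,"x":38,"zq":93},"z":{"czr":26,"ik":32,"ja":71,"nqh":80}}}
After op 6 (replace /k/lh/bjh 6): {"k":{"lh":{"bjh":6,"ngn":47},"za":53},"rn":{"c":{"d":98,"g":69,"oiz":46,"ws":43},"h":{"gzd":79,"x":38,"zq":93},"z":{"czr":26,"ik":32,"ja":71,"nqh":80}}}
After op 7 (remove /rn/z/ik): {"k":{"lh":{"bjh":6,"ngn":47},"za":53},"rn":{"c":{"d":98,"g":69,"oiz":46,"ws":43},"h":{"gzd":79,"x":38,"zq":93},"z":{"czr":26,"ja":71,"nqh":80}}}
After op 8 (remove /k/lh/ngn): {"k":{"lh":{"bjh":6},"za":53},"rn":{"c":{"d":98,"g":69,"oiz":46,"ws":43},"h":{"gzd":79,"x":38,"zq":93},"z":{"czr":26,"ja":71,"nqh":80}}}
After op 9 (remove /rn/z/czr): {"k":{"lh":{"bjh":6},"za":53},"rn":{"c":{"d":98,"g":69,"oiz":46,"ws":43},"h":{"gzd":79,"x":38,"zq":93},"z":{"ja":71,"nqh":80}}}
After op 10 (replace /rn 87): {"k":{"lh":{"bjh":6},"za":53},"rn":87}
After op 11 (replace /rn 81): {"k":{"lh":{"bjh":6},"za":53},"rn":81}
After op 12 (replace /k/lh 73): {"k":{"lh":73,"za":53},"rn":81}
After op 13 (replace /k/za 57): {"k":{"lh":73,"za":57},"rn":81}
After op 14 (add /k/xmc 76): {"k":{"lh":73,"xmc":76,"za":57},"rn":81}
After op 15 (replace /k/lh 10): {"k":{"lh":10,"xmc":76,"za":57},"rn":81}
After op 16 (remove /rn): {"k":{"lh":10,"xmc":76,"za":57}}
After op 17 (add /k/ijn 18): {"k":{"ijn":18,"lh":10,"xmc":76,"za":57}}
After op 18 (replace /k/xmc 23): {"k":{"ijn":18,"lh":10,"xmc":23,"za":57}}
After op 19 (remove /k/za): {"k":{"ijn":18,"lh":10,"xmc":23}}
After op 20 (replace /k/xmc 64): {"k":{"ijn":18,"lh":10,"xmc":64}}
After op 21 (replace /k/ijn 38): {"k":{"ijn":38,"lh":10,"xmc":64}}
After op 22 (replace /k/ijn 36): {"k":{"ijn":36,"lh":10,"xmc":64}}
After op 23 (add /vx 23): {"k":{"ijn":36,"lh":10,"xmc":64},"vx":23}
Size at the root: 2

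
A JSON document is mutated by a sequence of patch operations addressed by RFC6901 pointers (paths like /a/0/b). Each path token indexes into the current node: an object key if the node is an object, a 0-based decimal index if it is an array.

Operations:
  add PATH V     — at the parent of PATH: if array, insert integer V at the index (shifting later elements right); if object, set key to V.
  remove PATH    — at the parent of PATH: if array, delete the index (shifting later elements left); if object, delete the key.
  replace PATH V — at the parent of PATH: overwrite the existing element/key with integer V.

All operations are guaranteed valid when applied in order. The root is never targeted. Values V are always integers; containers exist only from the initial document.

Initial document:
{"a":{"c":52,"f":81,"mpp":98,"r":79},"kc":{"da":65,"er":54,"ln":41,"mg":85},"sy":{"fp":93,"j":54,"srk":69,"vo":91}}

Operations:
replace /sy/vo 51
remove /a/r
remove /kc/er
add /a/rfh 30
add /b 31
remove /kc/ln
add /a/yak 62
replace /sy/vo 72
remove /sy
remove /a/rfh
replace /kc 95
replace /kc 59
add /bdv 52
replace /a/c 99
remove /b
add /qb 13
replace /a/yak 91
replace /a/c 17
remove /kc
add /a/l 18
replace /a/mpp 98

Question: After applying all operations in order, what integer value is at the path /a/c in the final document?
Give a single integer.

After op 1 (replace /sy/vo 51): {"a":{"c":52,"f":81,"mpp":98,"r":79},"kc":{"da":65,"er":54,"ln":41,"mg":85},"sy":{"fp":93,"j":54,"srk":69,"vo":51}}
After op 2 (remove /a/r): {"a":{"c":52,"f":81,"mpp":98},"kc":{"da":65,"er":54,"ln":41,"mg":85},"sy":{"fp":93,"j":54,"srk":69,"vo":51}}
After op 3 (remove /kc/er): {"a":{"c":52,"f":81,"mpp":98},"kc":{"da":65,"ln":41,"mg":85},"sy":{"fp":93,"j":54,"srk":69,"vo":51}}
After op 4 (add /a/rfh 30): {"a":{"c":52,"f":81,"mpp":98,"rfh":30},"kc":{"da":65,"ln":41,"mg":85},"sy":{"fp":93,"j":54,"srk":69,"vo":51}}
After op 5 (add /b 31): {"a":{"c":52,"f":81,"mpp":98,"rfh":30},"b":31,"kc":{"da":65,"ln":41,"mg":85},"sy":{"fp":93,"j":54,"srk":69,"vo":51}}
After op 6 (remove /kc/ln): {"a":{"c":52,"f":81,"mpp":98,"rfh":30},"b":31,"kc":{"da":65,"mg":85},"sy":{"fp":93,"j":54,"srk":69,"vo":51}}
After op 7 (add /a/yak 62): {"a":{"c":52,"f":81,"mpp":98,"rfh":30,"yak":62},"b":31,"kc":{"da":65,"mg":85},"sy":{"fp":93,"j":54,"srk":69,"vo":51}}
After op 8 (replace /sy/vo 72): {"a":{"c":52,"f":81,"mpp":98,"rfh":30,"yak":62},"b":31,"kc":{"da":65,"mg":85},"sy":{"fp":93,"j":54,"srk":69,"vo":72}}
After op 9 (remove /sy): {"a":{"c":52,"f":81,"mpp":98,"rfh":30,"yak":62},"b":31,"kc":{"da":65,"mg":85}}
After op 10 (remove /a/rfh): {"a":{"c":52,"f":81,"mpp":98,"yak":62},"b":31,"kc":{"da":65,"mg":85}}
After op 11 (replace /kc 95): {"a":{"c":52,"f":81,"mpp":98,"yak":62},"b":31,"kc":95}
After op 12 (replace /kc 59): {"a":{"c":52,"f":81,"mpp":98,"yak":62},"b":31,"kc":59}
After op 13 (add /bdv 52): {"a":{"c":52,"f":81,"mpp":98,"yak":62},"b":31,"bdv":52,"kc":59}
After op 14 (replace /a/c 99): {"a":{"c":99,"f":81,"mpp":98,"yak":62},"b":31,"bdv":52,"kc":59}
After op 15 (remove /b): {"a":{"c":99,"f":81,"mpp":98,"yak":62},"bdv":52,"kc":59}
After op 16 (add /qb 13): {"a":{"c":99,"f":81,"mpp":98,"yak":62},"bdv":52,"kc":59,"qb":13}
After op 17 (replace /a/yak 91): {"a":{"c":99,"f":81,"mpp":98,"yak":91},"bdv":52,"kc":59,"qb":13}
After op 18 (replace /a/c 17): {"a":{"c":17,"f":81,"mpp":98,"yak":91},"bdv":52,"kc":59,"qb":13}
After op 19 (remove /kc): {"a":{"c":17,"f":81,"mpp":98,"yak":91},"bdv":52,"qb":13}
After op 20 (add /a/l 18): {"a":{"c":17,"f":81,"l":18,"mpp":98,"yak":91},"bdv":52,"qb":13}
After op 21 (replace /a/mpp 98): {"a":{"c":17,"f":81,"l":18,"mpp":98,"yak":91},"bdv":52,"qb":13}
Value at /a/c: 17

Answer: 17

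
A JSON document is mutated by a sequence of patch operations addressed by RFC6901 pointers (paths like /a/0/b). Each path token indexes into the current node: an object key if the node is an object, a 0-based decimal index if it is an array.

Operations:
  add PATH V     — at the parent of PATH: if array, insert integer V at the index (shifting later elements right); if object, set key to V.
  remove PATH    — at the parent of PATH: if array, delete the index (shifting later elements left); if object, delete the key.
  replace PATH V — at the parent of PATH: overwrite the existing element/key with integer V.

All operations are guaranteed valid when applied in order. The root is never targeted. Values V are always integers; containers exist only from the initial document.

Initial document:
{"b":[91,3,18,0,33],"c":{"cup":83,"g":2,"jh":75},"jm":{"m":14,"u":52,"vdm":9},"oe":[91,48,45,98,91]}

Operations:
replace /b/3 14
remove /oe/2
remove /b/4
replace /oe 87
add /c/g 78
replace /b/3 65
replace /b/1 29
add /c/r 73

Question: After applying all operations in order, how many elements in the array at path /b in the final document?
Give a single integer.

After op 1 (replace /b/3 14): {"b":[91,3,18,14,33],"c":{"cup":83,"g":2,"jh":75},"jm":{"m":14,"u":52,"vdm":9},"oe":[91,48,45,98,91]}
After op 2 (remove /oe/2): {"b":[91,3,18,14,33],"c":{"cup":83,"g":2,"jh":75},"jm":{"m":14,"u":52,"vdm":9},"oe":[91,48,98,91]}
After op 3 (remove /b/4): {"b":[91,3,18,14],"c":{"cup":83,"g":2,"jh":75},"jm":{"m":14,"u":52,"vdm":9},"oe":[91,48,98,91]}
After op 4 (replace /oe 87): {"b":[91,3,18,14],"c":{"cup":83,"g":2,"jh":75},"jm":{"m":14,"u":52,"vdm":9},"oe":87}
After op 5 (add /c/g 78): {"b":[91,3,18,14],"c":{"cup":83,"g":78,"jh":75},"jm":{"m":14,"u":52,"vdm":9},"oe":87}
After op 6 (replace /b/3 65): {"b":[91,3,18,65],"c":{"cup":83,"g":78,"jh":75},"jm":{"m":14,"u":52,"vdm":9},"oe":87}
After op 7 (replace /b/1 29): {"b":[91,29,18,65],"c":{"cup":83,"g":78,"jh":75},"jm":{"m":14,"u":52,"vdm":9},"oe":87}
After op 8 (add /c/r 73): {"b":[91,29,18,65],"c":{"cup":83,"g":78,"jh":75,"r":73},"jm":{"m":14,"u":52,"vdm":9},"oe":87}
Size at path /b: 4

Answer: 4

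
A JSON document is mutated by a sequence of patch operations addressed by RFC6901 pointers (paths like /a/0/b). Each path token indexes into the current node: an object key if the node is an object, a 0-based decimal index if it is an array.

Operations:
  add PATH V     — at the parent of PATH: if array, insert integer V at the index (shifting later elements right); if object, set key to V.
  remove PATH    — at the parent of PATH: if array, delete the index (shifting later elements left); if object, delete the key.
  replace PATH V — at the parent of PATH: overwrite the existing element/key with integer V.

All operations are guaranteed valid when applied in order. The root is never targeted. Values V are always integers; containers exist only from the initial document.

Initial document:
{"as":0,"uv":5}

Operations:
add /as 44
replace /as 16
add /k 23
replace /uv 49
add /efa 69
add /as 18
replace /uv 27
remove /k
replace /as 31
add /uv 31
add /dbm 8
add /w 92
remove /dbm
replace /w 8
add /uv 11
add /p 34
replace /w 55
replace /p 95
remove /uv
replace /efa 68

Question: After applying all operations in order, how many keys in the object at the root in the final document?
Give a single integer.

After op 1 (add /as 44): {"as":44,"uv":5}
After op 2 (replace /as 16): {"as":16,"uv":5}
After op 3 (add /k 23): {"as":16,"k":23,"uv":5}
After op 4 (replace /uv 49): {"as":16,"k":23,"uv":49}
After op 5 (add /efa 69): {"as":16,"efa":69,"k":23,"uv":49}
After op 6 (add /as 18): {"as":18,"efa":69,"k":23,"uv":49}
After op 7 (replace /uv 27): {"as":18,"efa":69,"k":23,"uv":27}
After op 8 (remove /k): {"as":18,"efa":69,"uv":27}
After op 9 (replace /as 31): {"as":31,"efa":69,"uv":27}
After op 10 (add /uv 31): {"as":31,"efa":69,"uv":31}
After op 11 (add /dbm 8): {"as":31,"dbm":8,"efa":69,"uv":31}
After op 12 (add /w 92): {"as":31,"dbm":8,"efa":69,"uv":31,"w":92}
After op 13 (remove /dbm): {"as":31,"efa":69,"uv":31,"w":92}
After op 14 (replace /w 8): {"as":31,"efa":69,"uv":31,"w":8}
After op 15 (add /uv 11): {"as":31,"efa":69,"uv":11,"w":8}
After op 16 (add /p 34): {"as":31,"efa":69,"p":34,"uv":11,"w":8}
After op 17 (replace /w 55): {"as":31,"efa":69,"p":34,"uv":11,"w":55}
After op 18 (replace /p 95): {"as":31,"efa":69,"p":95,"uv":11,"w":55}
After op 19 (remove /uv): {"as":31,"efa":69,"p":95,"w":55}
After op 20 (replace /efa 68): {"as":31,"efa":68,"p":95,"w":55}
Size at the root: 4

Answer: 4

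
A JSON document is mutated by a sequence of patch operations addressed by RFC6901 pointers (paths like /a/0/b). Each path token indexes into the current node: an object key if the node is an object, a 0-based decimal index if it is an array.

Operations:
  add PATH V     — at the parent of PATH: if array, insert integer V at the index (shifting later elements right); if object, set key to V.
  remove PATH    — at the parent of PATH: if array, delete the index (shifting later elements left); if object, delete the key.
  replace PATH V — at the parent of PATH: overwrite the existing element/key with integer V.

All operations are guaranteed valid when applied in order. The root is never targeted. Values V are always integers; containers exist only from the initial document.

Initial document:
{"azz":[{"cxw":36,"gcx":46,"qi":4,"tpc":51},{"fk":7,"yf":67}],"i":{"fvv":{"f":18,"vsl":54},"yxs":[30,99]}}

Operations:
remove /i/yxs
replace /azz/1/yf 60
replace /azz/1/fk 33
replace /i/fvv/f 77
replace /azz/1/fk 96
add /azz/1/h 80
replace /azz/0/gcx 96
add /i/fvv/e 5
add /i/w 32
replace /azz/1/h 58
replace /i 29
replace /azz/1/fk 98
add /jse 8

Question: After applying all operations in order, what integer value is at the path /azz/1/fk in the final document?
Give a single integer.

After op 1 (remove /i/yxs): {"azz":[{"cxw":36,"gcx":46,"qi":4,"tpc":51},{"fk":7,"yf":67}],"i":{"fvv":{"f":18,"vsl":54}}}
After op 2 (replace /azz/1/yf 60): {"azz":[{"cxw":36,"gcx":46,"qi":4,"tpc":51},{"fk":7,"yf":60}],"i":{"fvv":{"f":18,"vsl":54}}}
After op 3 (replace /azz/1/fk 33): {"azz":[{"cxw":36,"gcx":46,"qi":4,"tpc":51},{"fk":33,"yf":60}],"i":{"fvv":{"f":18,"vsl":54}}}
After op 4 (replace /i/fvv/f 77): {"azz":[{"cxw":36,"gcx":46,"qi":4,"tpc":51},{"fk":33,"yf":60}],"i":{"fvv":{"f":77,"vsl":54}}}
After op 5 (replace /azz/1/fk 96): {"azz":[{"cxw":36,"gcx":46,"qi":4,"tpc":51},{"fk":96,"yf":60}],"i":{"fvv":{"f":77,"vsl":54}}}
After op 6 (add /azz/1/h 80): {"azz":[{"cxw":36,"gcx":46,"qi":4,"tpc":51},{"fk":96,"h":80,"yf":60}],"i":{"fvv":{"f":77,"vsl":54}}}
After op 7 (replace /azz/0/gcx 96): {"azz":[{"cxw":36,"gcx":96,"qi":4,"tpc":51},{"fk":96,"h":80,"yf":60}],"i":{"fvv":{"f":77,"vsl":54}}}
After op 8 (add /i/fvv/e 5): {"azz":[{"cxw":36,"gcx":96,"qi":4,"tpc":51},{"fk":96,"h":80,"yf":60}],"i":{"fvv":{"e":5,"f":77,"vsl":54}}}
After op 9 (add /i/w 32): {"azz":[{"cxw":36,"gcx":96,"qi":4,"tpc":51},{"fk":96,"h":80,"yf":60}],"i":{"fvv":{"e":5,"f":77,"vsl":54},"w":32}}
After op 10 (replace /azz/1/h 58): {"azz":[{"cxw":36,"gcx":96,"qi":4,"tpc":51},{"fk":96,"h":58,"yf":60}],"i":{"fvv":{"e":5,"f":77,"vsl":54},"w":32}}
After op 11 (replace /i 29): {"azz":[{"cxw":36,"gcx":96,"qi":4,"tpc":51},{"fk":96,"h":58,"yf":60}],"i":29}
After op 12 (replace /azz/1/fk 98): {"azz":[{"cxw":36,"gcx":96,"qi":4,"tpc":51},{"fk":98,"h":58,"yf":60}],"i":29}
After op 13 (add /jse 8): {"azz":[{"cxw":36,"gcx":96,"qi":4,"tpc":51},{"fk":98,"h":58,"yf":60}],"i":29,"jse":8}
Value at /azz/1/fk: 98

Answer: 98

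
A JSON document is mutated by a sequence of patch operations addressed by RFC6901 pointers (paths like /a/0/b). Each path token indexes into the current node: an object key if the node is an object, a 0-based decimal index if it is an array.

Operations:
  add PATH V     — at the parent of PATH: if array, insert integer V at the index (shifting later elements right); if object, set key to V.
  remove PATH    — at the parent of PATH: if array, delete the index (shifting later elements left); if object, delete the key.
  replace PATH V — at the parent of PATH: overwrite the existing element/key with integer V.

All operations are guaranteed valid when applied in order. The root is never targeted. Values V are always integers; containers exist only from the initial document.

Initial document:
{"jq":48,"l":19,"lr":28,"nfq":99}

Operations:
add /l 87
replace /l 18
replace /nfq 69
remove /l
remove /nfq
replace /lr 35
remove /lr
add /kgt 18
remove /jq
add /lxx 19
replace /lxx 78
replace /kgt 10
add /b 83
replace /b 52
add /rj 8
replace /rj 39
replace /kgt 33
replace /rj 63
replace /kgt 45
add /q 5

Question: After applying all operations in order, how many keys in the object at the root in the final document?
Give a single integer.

After op 1 (add /l 87): {"jq":48,"l":87,"lr":28,"nfq":99}
After op 2 (replace /l 18): {"jq":48,"l":18,"lr":28,"nfq":99}
After op 3 (replace /nfq 69): {"jq":48,"l":18,"lr":28,"nfq":69}
After op 4 (remove /l): {"jq":48,"lr":28,"nfq":69}
After op 5 (remove /nfq): {"jq":48,"lr":28}
After op 6 (replace /lr 35): {"jq":48,"lr":35}
After op 7 (remove /lr): {"jq":48}
After op 8 (add /kgt 18): {"jq":48,"kgt":18}
After op 9 (remove /jq): {"kgt":18}
After op 10 (add /lxx 19): {"kgt":18,"lxx":19}
After op 11 (replace /lxx 78): {"kgt":18,"lxx":78}
After op 12 (replace /kgt 10): {"kgt":10,"lxx":78}
After op 13 (add /b 83): {"b":83,"kgt":10,"lxx":78}
After op 14 (replace /b 52): {"b":52,"kgt":10,"lxx":78}
After op 15 (add /rj 8): {"b":52,"kgt":10,"lxx":78,"rj":8}
After op 16 (replace /rj 39): {"b":52,"kgt":10,"lxx":78,"rj":39}
After op 17 (replace /kgt 33): {"b":52,"kgt":33,"lxx":78,"rj":39}
After op 18 (replace /rj 63): {"b":52,"kgt":33,"lxx":78,"rj":63}
After op 19 (replace /kgt 45): {"b":52,"kgt":45,"lxx":78,"rj":63}
After op 20 (add /q 5): {"b":52,"kgt":45,"lxx":78,"q":5,"rj":63}
Size at the root: 5

Answer: 5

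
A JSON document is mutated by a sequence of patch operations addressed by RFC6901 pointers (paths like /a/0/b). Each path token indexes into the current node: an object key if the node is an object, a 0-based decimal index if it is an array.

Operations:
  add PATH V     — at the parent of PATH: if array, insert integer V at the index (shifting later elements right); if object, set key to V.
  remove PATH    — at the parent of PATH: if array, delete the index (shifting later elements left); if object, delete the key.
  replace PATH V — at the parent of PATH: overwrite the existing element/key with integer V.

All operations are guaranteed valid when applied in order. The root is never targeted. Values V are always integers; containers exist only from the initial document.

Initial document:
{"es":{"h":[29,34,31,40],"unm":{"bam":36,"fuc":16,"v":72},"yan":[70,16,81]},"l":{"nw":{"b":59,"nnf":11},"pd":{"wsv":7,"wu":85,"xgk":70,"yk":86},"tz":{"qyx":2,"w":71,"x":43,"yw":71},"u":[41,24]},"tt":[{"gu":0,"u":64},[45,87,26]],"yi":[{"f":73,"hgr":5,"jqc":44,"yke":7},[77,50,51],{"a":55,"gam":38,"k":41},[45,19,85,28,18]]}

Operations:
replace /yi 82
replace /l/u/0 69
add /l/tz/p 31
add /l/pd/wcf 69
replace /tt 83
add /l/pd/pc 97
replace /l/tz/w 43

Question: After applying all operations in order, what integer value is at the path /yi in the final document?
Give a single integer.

Answer: 82

Derivation:
After op 1 (replace /yi 82): {"es":{"h":[29,34,31,40],"unm":{"bam":36,"fuc":16,"v":72},"yan":[70,16,81]},"l":{"nw":{"b":59,"nnf":11},"pd":{"wsv":7,"wu":85,"xgk":70,"yk":86},"tz":{"qyx":2,"w":71,"x":43,"yw":71},"u":[41,24]},"tt":[{"gu":0,"u":64},[45,87,26]],"yi":82}
After op 2 (replace /l/u/0 69): {"es":{"h":[29,34,31,40],"unm":{"bam":36,"fuc":16,"v":72},"yan":[70,16,81]},"l":{"nw":{"b":59,"nnf":11},"pd":{"wsv":7,"wu":85,"xgk":70,"yk":86},"tz":{"qyx":2,"w":71,"x":43,"yw":71},"u":[69,24]},"tt":[{"gu":0,"u":64},[45,87,26]],"yi":82}
After op 3 (add /l/tz/p 31): {"es":{"h":[29,34,31,40],"unm":{"bam":36,"fuc":16,"v":72},"yan":[70,16,81]},"l":{"nw":{"b":59,"nnf":11},"pd":{"wsv":7,"wu":85,"xgk":70,"yk":86},"tz":{"p":31,"qyx":2,"w":71,"x":43,"yw":71},"u":[69,24]},"tt":[{"gu":0,"u":64},[45,87,26]],"yi":82}
After op 4 (add /l/pd/wcf 69): {"es":{"h":[29,34,31,40],"unm":{"bam":36,"fuc":16,"v":72},"yan":[70,16,81]},"l":{"nw":{"b":59,"nnf":11},"pd":{"wcf":69,"wsv":7,"wu":85,"xgk":70,"yk":86},"tz":{"p":31,"qyx":2,"w":71,"x":43,"yw":71},"u":[69,24]},"tt":[{"gu":0,"u":64},[45,87,26]],"yi":82}
After op 5 (replace /tt 83): {"es":{"h":[29,34,31,40],"unm":{"bam":36,"fuc":16,"v":72},"yan":[70,16,81]},"l":{"nw":{"b":59,"nnf":11},"pd":{"wcf":69,"wsv":7,"wu":85,"xgk":70,"yk":86},"tz":{"p":31,"qyx":2,"w":71,"x":43,"yw":71},"u":[69,24]},"tt":83,"yi":82}
After op 6 (add /l/pd/pc 97): {"es":{"h":[29,34,31,40],"unm":{"bam":36,"fuc":16,"v":72},"yan":[70,16,81]},"l":{"nw":{"b":59,"nnf":11},"pd":{"pc":97,"wcf":69,"wsv":7,"wu":85,"xgk":70,"yk":86},"tz":{"p":31,"qyx":2,"w":71,"x":43,"yw":71},"u":[69,24]},"tt":83,"yi":82}
After op 7 (replace /l/tz/w 43): {"es":{"h":[29,34,31,40],"unm":{"bam":36,"fuc":16,"v":72},"yan":[70,16,81]},"l":{"nw":{"b":59,"nnf":11},"pd":{"pc":97,"wcf":69,"wsv":7,"wu":85,"xgk":70,"yk":86},"tz":{"p":31,"qyx":2,"w":43,"x":43,"yw":71},"u":[69,24]},"tt":83,"yi":82}
Value at /yi: 82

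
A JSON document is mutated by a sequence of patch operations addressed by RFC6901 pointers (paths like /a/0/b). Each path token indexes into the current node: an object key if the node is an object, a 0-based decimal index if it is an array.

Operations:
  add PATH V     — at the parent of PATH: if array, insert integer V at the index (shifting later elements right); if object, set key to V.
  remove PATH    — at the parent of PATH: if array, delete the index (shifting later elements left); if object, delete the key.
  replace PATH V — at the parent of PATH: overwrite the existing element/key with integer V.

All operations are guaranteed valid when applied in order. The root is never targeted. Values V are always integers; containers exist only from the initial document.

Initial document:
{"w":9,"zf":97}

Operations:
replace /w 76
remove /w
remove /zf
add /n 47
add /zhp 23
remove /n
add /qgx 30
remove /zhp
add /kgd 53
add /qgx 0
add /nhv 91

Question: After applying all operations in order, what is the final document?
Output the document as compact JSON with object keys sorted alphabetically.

After op 1 (replace /w 76): {"w":76,"zf":97}
After op 2 (remove /w): {"zf":97}
After op 3 (remove /zf): {}
After op 4 (add /n 47): {"n":47}
After op 5 (add /zhp 23): {"n":47,"zhp":23}
After op 6 (remove /n): {"zhp":23}
After op 7 (add /qgx 30): {"qgx":30,"zhp":23}
After op 8 (remove /zhp): {"qgx":30}
After op 9 (add /kgd 53): {"kgd":53,"qgx":30}
After op 10 (add /qgx 0): {"kgd":53,"qgx":0}
After op 11 (add /nhv 91): {"kgd":53,"nhv":91,"qgx":0}

Answer: {"kgd":53,"nhv":91,"qgx":0}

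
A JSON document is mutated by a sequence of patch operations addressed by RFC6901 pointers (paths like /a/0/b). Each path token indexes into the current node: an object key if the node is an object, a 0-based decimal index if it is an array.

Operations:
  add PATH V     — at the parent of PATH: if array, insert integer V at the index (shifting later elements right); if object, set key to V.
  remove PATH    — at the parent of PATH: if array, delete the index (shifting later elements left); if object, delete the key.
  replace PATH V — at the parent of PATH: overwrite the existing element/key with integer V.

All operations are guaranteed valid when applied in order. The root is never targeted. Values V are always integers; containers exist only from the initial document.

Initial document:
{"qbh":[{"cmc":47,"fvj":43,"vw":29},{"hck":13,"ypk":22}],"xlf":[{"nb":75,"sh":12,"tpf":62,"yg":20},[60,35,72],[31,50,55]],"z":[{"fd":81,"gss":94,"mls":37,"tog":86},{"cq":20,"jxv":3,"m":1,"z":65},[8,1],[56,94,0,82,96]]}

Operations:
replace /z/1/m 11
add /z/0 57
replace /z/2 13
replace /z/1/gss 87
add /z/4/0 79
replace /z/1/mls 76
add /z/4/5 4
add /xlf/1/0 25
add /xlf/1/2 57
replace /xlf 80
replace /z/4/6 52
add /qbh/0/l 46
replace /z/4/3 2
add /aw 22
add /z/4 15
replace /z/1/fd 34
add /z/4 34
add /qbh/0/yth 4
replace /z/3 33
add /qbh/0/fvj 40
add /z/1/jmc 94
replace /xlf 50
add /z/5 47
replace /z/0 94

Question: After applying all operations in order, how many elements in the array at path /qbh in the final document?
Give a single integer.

After op 1 (replace /z/1/m 11): {"qbh":[{"cmc":47,"fvj":43,"vw":29},{"hck":13,"ypk":22}],"xlf":[{"nb":75,"sh":12,"tpf":62,"yg":20},[60,35,72],[31,50,55]],"z":[{"fd":81,"gss":94,"mls":37,"tog":86},{"cq":20,"jxv":3,"m":11,"z":65},[8,1],[56,94,0,82,96]]}
After op 2 (add /z/0 57): {"qbh":[{"cmc":47,"fvj":43,"vw":29},{"hck":13,"ypk":22}],"xlf":[{"nb":75,"sh":12,"tpf":62,"yg":20},[60,35,72],[31,50,55]],"z":[57,{"fd":81,"gss":94,"mls":37,"tog":86},{"cq":20,"jxv":3,"m":11,"z":65},[8,1],[56,94,0,82,96]]}
After op 3 (replace /z/2 13): {"qbh":[{"cmc":47,"fvj":43,"vw":29},{"hck":13,"ypk":22}],"xlf":[{"nb":75,"sh":12,"tpf":62,"yg":20},[60,35,72],[31,50,55]],"z":[57,{"fd":81,"gss":94,"mls":37,"tog":86},13,[8,1],[56,94,0,82,96]]}
After op 4 (replace /z/1/gss 87): {"qbh":[{"cmc":47,"fvj":43,"vw":29},{"hck":13,"ypk":22}],"xlf":[{"nb":75,"sh":12,"tpf":62,"yg":20},[60,35,72],[31,50,55]],"z":[57,{"fd":81,"gss":87,"mls":37,"tog":86},13,[8,1],[56,94,0,82,96]]}
After op 5 (add /z/4/0 79): {"qbh":[{"cmc":47,"fvj":43,"vw":29},{"hck":13,"ypk":22}],"xlf":[{"nb":75,"sh":12,"tpf":62,"yg":20},[60,35,72],[31,50,55]],"z":[57,{"fd":81,"gss":87,"mls":37,"tog":86},13,[8,1],[79,56,94,0,82,96]]}
After op 6 (replace /z/1/mls 76): {"qbh":[{"cmc":47,"fvj":43,"vw":29},{"hck":13,"ypk":22}],"xlf":[{"nb":75,"sh":12,"tpf":62,"yg":20},[60,35,72],[31,50,55]],"z":[57,{"fd":81,"gss":87,"mls":76,"tog":86},13,[8,1],[79,56,94,0,82,96]]}
After op 7 (add /z/4/5 4): {"qbh":[{"cmc":47,"fvj":43,"vw":29},{"hck":13,"ypk":22}],"xlf":[{"nb":75,"sh":12,"tpf":62,"yg":20},[60,35,72],[31,50,55]],"z":[57,{"fd":81,"gss":87,"mls":76,"tog":86},13,[8,1],[79,56,94,0,82,4,96]]}
After op 8 (add /xlf/1/0 25): {"qbh":[{"cmc":47,"fvj":43,"vw":29},{"hck":13,"ypk":22}],"xlf":[{"nb":75,"sh":12,"tpf":62,"yg":20},[25,60,35,72],[31,50,55]],"z":[57,{"fd":81,"gss":87,"mls":76,"tog":86},13,[8,1],[79,56,94,0,82,4,96]]}
After op 9 (add /xlf/1/2 57): {"qbh":[{"cmc":47,"fvj":43,"vw":29},{"hck":13,"ypk":22}],"xlf":[{"nb":75,"sh":12,"tpf":62,"yg":20},[25,60,57,35,72],[31,50,55]],"z":[57,{"fd":81,"gss":87,"mls":76,"tog":86},13,[8,1],[79,56,94,0,82,4,96]]}
After op 10 (replace /xlf 80): {"qbh":[{"cmc":47,"fvj":43,"vw":29},{"hck":13,"ypk":22}],"xlf":80,"z":[57,{"fd":81,"gss":87,"mls":76,"tog":86},13,[8,1],[79,56,94,0,82,4,96]]}
After op 11 (replace /z/4/6 52): {"qbh":[{"cmc":47,"fvj":43,"vw":29},{"hck":13,"ypk":22}],"xlf":80,"z":[57,{"fd":81,"gss":87,"mls":76,"tog":86},13,[8,1],[79,56,94,0,82,4,52]]}
After op 12 (add /qbh/0/l 46): {"qbh":[{"cmc":47,"fvj":43,"l":46,"vw":29},{"hck":13,"ypk":22}],"xlf":80,"z":[57,{"fd":81,"gss":87,"mls":76,"tog":86},13,[8,1],[79,56,94,0,82,4,52]]}
After op 13 (replace /z/4/3 2): {"qbh":[{"cmc":47,"fvj":43,"l":46,"vw":29},{"hck":13,"ypk":22}],"xlf":80,"z":[57,{"fd":81,"gss":87,"mls":76,"tog":86},13,[8,1],[79,56,94,2,82,4,52]]}
After op 14 (add /aw 22): {"aw":22,"qbh":[{"cmc":47,"fvj":43,"l":46,"vw":29},{"hck":13,"ypk":22}],"xlf":80,"z":[57,{"fd":81,"gss":87,"mls":76,"tog":86},13,[8,1],[79,56,94,2,82,4,52]]}
After op 15 (add /z/4 15): {"aw":22,"qbh":[{"cmc":47,"fvj":43,"l":46,"vw":29},{"hck":13,"ypk":22}],"xlf":80,"z":[57,{"fd":81,"gss":87,"mls":76,"tog":86},13,[8,1],15,[79,56,94,2,82,4,52]]}
After op 16 (replace /z/1/fd 34): {"aw":22,"qbh":[{"cmc":47,"fvj":43,"l":46,"vw":29},{"hck":13,"ypk":22}],"xlf":80,"z":[57,{"fd":34,"gss":87,"mls":76,"tog":86},13,[8,1],15,[79,56,94,2,82,4,52]]}
After op 17 (add /z/4 34): {"aw":22,"qbh":[{"cmc":47,"fvj":43,"l":46,"vw":29},{"hck":13,"ypk":22}],"xlf":80,"z":[57,{"fd":34,"gss":87,"mls":76,"tog":86},13,[8,1],34,15,[79,56,94,2,82,4,52]]}
After op 18 (add /qbh/0/yth 4): {"aw":22,"qbh":[{"cmc":47,"fvj":43,"l":46,"vw":29,"yth":4},{"hck":13,"ypk":22}],"xlf":80,"z":[57,{"fd":34,"gss":87,"mls":76,"tog":86},13,[8,1],34,15,[79,56,94,2,82,4,52]]}
After op 19 (replace /z/3 33): {"aw":22,"qbh":[{"cmc":47,"fvj":43,"l":46,"vw":29,"yth":4},{"hck":13,"ypk":22}],"xlf":80,"z":[57,{"fd":34,"gss":87,"mls":76,"tog":86},13,33,34,15,[79,56,94,2,82,4,52]]}
After op 20 (add /qbh/0/fvj 40): {"aw":22,"qbh":[{"cmc":47,"fvj":40,"l":46,"vw":29,"yth":4},{"hck":13,"ypk":22}],"xlf":80,"z":[57,{"fd":34,"gss":87,"mls":76,"tog":86},13,33,34,15,[79,56,94,2,82,4,52]]}
After op 21 (add /z/1/jmc 94): {"aw":22,"qbh":[{"cmc":47,"fvj":40,"l":46,"vw":29,"yth":4},{"hck":13,"ypk":22}],"xlf":80,"z":[57,{"fd":34,"gss":87,"jmc":94,"mls":76,"tog":86},13,33,34,15,[79,56,94,2,82,4,52]]}
After op 22 (replace /xlf 50): {"aw":22,"qbh":[{"cmc":47,"fvj":40,"l":46,"vw":29,"yth":4},{"hck":13,"ypk":22}],"xlf":50,"z":[57,{"fd":34,"gss":87,"jmc":94,"mls":76,"tog":86},13,33,34,15,[79,56,94,2,82,4,52]]}
After op 23 (add /z/5 47): {"aw":22,"qbh":[{"cmc":47,"fvj":40,"l":46,"vw":29,"yth":4},{"hck":13,"ypk":22}],"xlf":50,"z":[57,{"fd":34,"gss":87,"jmc":94,"mls":76,"tog":86},13,33,34,47,15,[79,56,94,2,82,4,52]]}
After op 24 (replace /z/0 94): {"aw":22,"qbh":[{"cmc":47,"fvj":40,"l":46,"vw":29,"yth":4},{"hck":13,"ypk":22}],"xlf":50,"z":[94,{"fd":34,"gss":87,"jmc":94,"mls":76,"tog":86},13,33,34,47,15,[79,56,94,2,82,4,52]]}
Size at path /qbh: 2

Answer: 2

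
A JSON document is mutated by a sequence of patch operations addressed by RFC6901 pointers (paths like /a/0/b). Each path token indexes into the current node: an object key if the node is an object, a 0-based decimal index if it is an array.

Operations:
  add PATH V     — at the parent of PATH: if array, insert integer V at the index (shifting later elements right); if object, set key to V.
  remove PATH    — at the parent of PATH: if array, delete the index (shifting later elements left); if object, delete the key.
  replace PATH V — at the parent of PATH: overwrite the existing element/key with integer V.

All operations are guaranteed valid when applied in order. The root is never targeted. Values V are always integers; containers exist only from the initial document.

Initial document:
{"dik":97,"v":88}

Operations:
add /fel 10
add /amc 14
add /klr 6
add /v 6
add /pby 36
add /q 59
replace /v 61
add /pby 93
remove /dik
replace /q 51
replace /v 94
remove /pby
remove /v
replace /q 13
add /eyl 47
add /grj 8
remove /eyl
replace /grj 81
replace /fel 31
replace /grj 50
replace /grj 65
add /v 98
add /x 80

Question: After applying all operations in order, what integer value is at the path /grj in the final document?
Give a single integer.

Answer: 65

Derivation:
After op 1 (add /fel 10): {"dik":97,"fel":10,"v":88}
After op 2 (add /amc 14): {"amc":14,"dik":97,"fel":10,"v":88}
After op 3 (add /klr 6): {"amc":14,"dik":97,"fel":10,"klr":6,"v":88}
After op 4 (add /v 6): {"amc":14,"dik":97,"fel":10,"klr":6,"v":6}
After op 5 (add /pby 36): {"amc":14,"dik":97,"fel":10,"klr":6,"pby":36,"v":6}
After op 6 (add /q 59): {"amc":14,"dik":97,"fel":10,"klr":6,"pby":36,"q":59,"v":6}
After op 7 (replace /v 61): {"amc":14,"dik":97,"fel":10,"klr":6,"pby":36,"q":59,"v":61}
After op 8 (add /pby 93): {"amc":14,"dik":97,"fel":10,"klr":6,"pby":93,"q":59,"v":61}
After op 9 (remove /dik): {"amc":14,"fel":10,"klr":6,"pby":93,"q":59,"v":61}
After op 10 (replace /q 51): {"amc":14,"fel":10,"klr":6,"pby":93,"q":51,"v":61}
After op 11 (replace /v 94): {"amc":14,"fel":10,"klr":6,"pby":93,"q":51,"v":94}
After op 12 (remove /pby): {"amc":14,"fel":10,"klr":6,"q":51,"v":94}
After op 13 (remove /v): {"amc":14,"fel":10,"klr":6,"q":51}
After op 14 (replace /q 13): {"amc":14,"fel":10,"klr":6,"q":13}
After op 15 (add /eyl 47): {"amc":14,"eyl":47,"fel":10,"klr":6,"q":13}
After op 16 (add /grj 8): {"amc":14,"eyl":47,"fel":10,"grj":8,"klr":6,"q":13}
After op 17 (remove /eyl): {"amc":14,"fel":10,"grj":8,"klr":6,"q":13}
After op 18 (replace /grj 81): {"amc":14,"fel":10,"grj":81,"klr":6,"q":13}
After op 19 (replace /fel 31): {"amc":14,"fel":31,"grj":81,"klr":6,"q":13}
After op 20 (replace /grj 50): {"amc":14,"fel":31,"grj":50,"klr":6,"q":13}
After op 21 (replace /grj 65): {"amc":14,"fel":31,"grj":65,"klr":6,"q":13}
After op 22 (add /v 98): {"amc":14,"fel":31,"grj":65,"klr":6,"q":13,"v":98}
After op 23 (add /x 80): {"amc":14,"fel":31,"grj":65,"klr":6,"q":13,"v":98,"x":80}
Value at /grj: 65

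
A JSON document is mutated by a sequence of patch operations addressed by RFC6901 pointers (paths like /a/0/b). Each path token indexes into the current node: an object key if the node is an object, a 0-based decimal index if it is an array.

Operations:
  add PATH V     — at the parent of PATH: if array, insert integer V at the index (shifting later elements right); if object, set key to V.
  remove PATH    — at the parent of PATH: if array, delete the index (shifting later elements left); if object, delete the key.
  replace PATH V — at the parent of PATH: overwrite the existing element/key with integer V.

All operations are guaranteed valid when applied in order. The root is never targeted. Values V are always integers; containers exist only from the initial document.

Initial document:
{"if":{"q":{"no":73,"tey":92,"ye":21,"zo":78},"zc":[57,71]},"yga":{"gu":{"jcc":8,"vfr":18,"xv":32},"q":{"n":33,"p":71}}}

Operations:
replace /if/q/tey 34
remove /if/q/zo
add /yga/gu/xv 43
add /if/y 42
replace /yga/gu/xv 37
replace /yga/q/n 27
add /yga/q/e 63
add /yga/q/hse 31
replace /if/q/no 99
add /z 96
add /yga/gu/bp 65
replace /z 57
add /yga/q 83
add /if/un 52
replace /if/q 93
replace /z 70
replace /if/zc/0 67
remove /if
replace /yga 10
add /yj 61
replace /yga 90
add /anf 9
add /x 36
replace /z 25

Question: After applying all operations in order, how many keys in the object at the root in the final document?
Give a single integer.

After op 1 (replace /if/q/tey 34): {"if":{"q":{"no":73,"tey":34,"ye":21,"zo":78},"zc":[57,71]},"yga":{"gu":{"jcc":8,"vfr":18,"xv":32},"q":{"n":33,"p":71}}}
After op 2 (remove /if/q/zo): {"if":{"q":{"no":73,"tey":34,"ye":21},"zc":[57,71]},"yga":{"gu":{"jcc":8,"vfr":18,"xv":32},"q":{"n":33,"p":71}}}
After op 3 (add /yga/gu/xv 43): {"if":{"q":{"no":73,"tey":34,"ye":21},"zc":[57,71]},"yga":{"gu":{"jcc":8,"vfr":18,"xv":43},"q":{"n":33,"p":71}}}
After op 4 (add /if/y 42): {"if":{"q":{"no":73,"tey":34,"ye":21},"y":42,"zc":[57,71]},"yga":{"gu":{"jcc":8,"vfr":18,"xv":43},"q":{"n":33,"p":71}}}
After op 5 (replace /yga/gu/xv 37): {"if":{"q":{"no":73,"tey":34,"ye":21},"y":42,"zc":[57,71]},"yga":{"gu":{"jcc":8,"vfr":18,"xv":37},"q":{"n":33,"p":71}}}
After op 6 (replace /yga/q/n 27): {"if":{"q":{"no":73,"tey":34,"ye":21},"y":42,"zc":[57,71]},"yga":{"gu":{"jcc":8,"vfr":18,"xv":37},"q":{"n":27,"p":71}}}
After op 7 (add /yga/q/e 63): {"if":{"q":{"no":73,"tey":34,"ye":21},"y":42,"zc":[57,71]},"yga":{"gu":{"jcc":8,"vfr":18,"xv":37},"q":{"e":63,"n":27,"p":71}}}
After op 8 (add /yga/q/hse 31): {"if":{"q":{"no":73,"tey":34,"ye":21},"y":42,"zc":[57,71]},"yga":{"gu":{"jcc":8,"vfr":18,"xv":37},"q":{"e":63,"hse":31,"n":27,"p":71}}}
After op 9 (replace /if/q/no 99): {"if":{"q":{"no":99,"tey":34,"ye":21},"y":42,"zc":[57,71]},"yga":{"gu":{"jcc":8,"vfr":18,"xv":37},"q":{"e":63,"hse":31,"n":27,"p":71}}}
After op 10 (add /z 96): {"if":{"q":{"no":99,"tey":34,"ye":21},"y":42,"zc":[57,71]},"yga":{"gu":{"jcc":8,"vfr":18,"xv":37},"q":{"e":63,"hse":31,"n":27,"p":71}},"z":96}
After op 11 (add /yga/gu/bp 65): {"if":{"q":{"no":99,"tey":34,"ye":21},"y":42,"zc":[57,71]},"yga":{"gu":{"bp":65,"jcc":8,"vfr":18,"xv":37},"q":{"e":63,"hse":31,"n":27,"p":71}},"z":96}
After op 12 (replace /z 57): {"if":{"q":{"no":99,"tey":34,"ye":21},"y":42,"zc":[57,71]},"yga":{"gu":{"bp":65,"jcc":8,"vfr":18,"xv":37},"q":{"e":63,"hse":31,"n":27,"p":71}},"z":57}
After op 13 (add /yga/q 83): {"if":{"q":{"no":99,"tey":34,"ye":21},"y":42,"zc":[57,71]},"yga":{"gu":{"bp":65,"jcc":8,"vfr":18,"xv":37},"q":83},"z":57}
After op 14 (add /if/un 52): {"if":{"q":{"no":99,"tey":34,"ye":21},"un":52,"y":42,"zc":[57,71]},"yga":{"gu":{"bp":65,"jcc":8,"vfr":18,"xv":37},"q":83},"z":57}
After op 15 (replace /if/q 93): {"if":{"q":93,"un":52,"y":42,"zc":[57,71]},"yga":{"gu":{"bp":65,"jcc":8,"vfr":18,"xv":37},"q":83},"z":57}
After op 16 (replace /z 70): {"if":{"q":93,"un":52,"y":42,"zc":[57,71]},"yga":{"gu":{"bp":65,"jcc":8,"vfr":18,"xv":37},"q":83},"z":70}
After op 17 (replace /if/zc/0 67): {"if":{"q":93,"un":52,"y":42,"zc":[67,71]},"yga":{"gu":{"bp":65,"jcc":8,"vfr":18,"xv":37},"q":83},"z":70}
After op 18 (remove /if): {"yga":{"gu":{"bp":65,"jcc":8,"vfr":18,"xv":37},"q":83},"z":70}
After op 19 (replace /yga 10): {"yga":10,"z":70}
After op 20 (add /yj 61): {"yga":10,"yj":61,"z":70}
After op 21 (replace /yga 90): {"yga":90,"yj":61,"z":70}
After op 22 (add /anf 9): {"anf":9,"yga":90,"yj":61,"z":70}
After op 23 (add /x 36): {"anf":9,"x":36,"yga":90,"yj":61,"z":70}
After op 24 (replace /z 25): {"anf":9,"x":36,"yga":90,"yj":61,"z":25}
Size at the root: 5

Answer: 5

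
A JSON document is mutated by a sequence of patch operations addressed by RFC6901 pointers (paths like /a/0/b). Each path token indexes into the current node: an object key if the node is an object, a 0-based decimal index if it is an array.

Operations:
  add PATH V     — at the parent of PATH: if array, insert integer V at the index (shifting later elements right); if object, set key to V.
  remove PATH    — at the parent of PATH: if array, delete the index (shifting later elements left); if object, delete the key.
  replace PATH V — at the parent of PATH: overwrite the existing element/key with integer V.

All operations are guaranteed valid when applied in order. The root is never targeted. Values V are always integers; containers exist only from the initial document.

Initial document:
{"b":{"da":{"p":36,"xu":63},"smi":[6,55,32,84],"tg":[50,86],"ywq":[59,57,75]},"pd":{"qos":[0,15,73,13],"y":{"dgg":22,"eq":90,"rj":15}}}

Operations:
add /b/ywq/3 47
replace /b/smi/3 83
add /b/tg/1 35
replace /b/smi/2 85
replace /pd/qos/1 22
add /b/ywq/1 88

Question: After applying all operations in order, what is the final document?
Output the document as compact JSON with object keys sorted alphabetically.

Answer: {"b":{"da":{"p":36,"xu":63},"smi":[6,55,85,83],"tg":[50,35,86],"ywq":[59,88,57,75,47]},"pd":{"qos":[0,22,73,13],"y":{"dgg":22,"eq":90,"rj":15}}}

Derivation:
After op 1 (add /b/ywq/3 47): {"b":{"da":{"p":36,"xu":63},"smi":[6,55,32,84],"tg":[50,86],"ywq":[59,57,75,47]},"pd":{"qos":[0,15,73,13],"y":{"dgg":22,"eq":90,"rj":15}}}
After op 2 (replace /b/smi/3 83): {"b":{"da":{"p":36,"xu":63},"smi":[6,55,32,83],"tg":[50,86],"ywq":[59,57,75,47]},"pd":{"qos":[0,15,73,13],"y":{"dgg":22,"eq":90,"rj":15}}}
After op 3 (add /b/tg/1 35): {"b":{"da":{"p":36,"xu":63},"smi":[6,55,32,83],"tg":[50,35,86],"ywq":[59,57,75,47]},"pd":{"qos":[0,15,73,13],"y":{"dgg":22,"eq":90,"rj":15}}}
After op 4 (replace /b/smi/2 85): {"b":{"da":{"p":36,"xu":63},"smi":[6,55,85,83],"tg":[50,35,86],"ywq":[59,57,75,47]},"pd":{"qos":[0,15,73,13],"y":{"dgg":22,"eq":90,"rj":15}}}
After op 5 (replace /pd/qos/1 22): {"b":{"da":{"p":36,"xu":63},"smi":[6,55,85,83],"tg":[50,35,86],"ywq":[59,57,75,47]},"pd":{"qos":[0,22,73,13],"y":{"dgg":22,"eq":90,"rj":15}}}
After op 6 (add /b/ywq/1 88): {"b":{"da":{"p":36,"xu":63},"smi":[6,55,85,83],"tg":[50,35,86],"ywq":[59,88,57,75,47]},"pd":{"qos":[0,22,73,13],"y":{"dgg":22,"eq":90,"rj":15}}}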